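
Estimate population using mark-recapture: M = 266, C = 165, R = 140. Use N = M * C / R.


N = M * C / R = 266 * 165 / 140 = 43890 / 140 = 313.50 ≈ 314

314 individuals


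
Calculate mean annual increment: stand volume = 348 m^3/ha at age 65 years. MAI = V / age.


MAI = 348 / 65 = 5.3538 ≈ 5.35 m^3/ha/yr

5.35 m^3/ha/yr


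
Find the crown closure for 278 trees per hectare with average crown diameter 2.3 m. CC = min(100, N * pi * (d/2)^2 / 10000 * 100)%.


(d/2)^2 = (2.3/2)^2 = 1.15^2 = 1.3225
Crown area = 3.141593 * 1.3225 = 4.15476 m^2
N * area / 10000 * 100 = 278 * 4.15476 / 10000 * 100 = 11.5502
CC = min(100, 11.5502) = 11.5502 ≈ 11.6%

11.6%


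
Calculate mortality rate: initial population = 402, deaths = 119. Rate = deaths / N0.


Mortality rate = 119 / 402 = 0.296020 ≈ 0.2960

0.2960


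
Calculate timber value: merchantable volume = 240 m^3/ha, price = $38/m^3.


Value = 240 * 38 = $9120/ha

$9120/ha


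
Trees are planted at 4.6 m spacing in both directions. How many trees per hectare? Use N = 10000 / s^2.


N = 10000 / 4.6^2 = 10000 / 21.16 = 472.590 ≈ 473 trees/ha

473 trees/ha


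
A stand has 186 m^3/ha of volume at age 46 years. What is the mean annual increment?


MAI = 186 / 46 = 4.0435 ≈ 4.04 m^3/ha/yr

4.04 m^3/ha/yr


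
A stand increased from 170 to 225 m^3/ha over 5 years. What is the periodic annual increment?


PAI = (V2 - V1) / period = (225 - 170) / 5 = 55 / 5 = 11.00 m^3/ha/yr

11.00 m^3/ha/yr


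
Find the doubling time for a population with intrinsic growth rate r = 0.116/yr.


td = ln(2) / 0.116 = 0.693147 / 0.116 = 5.97541 ≈ 6.0 years

6.0 years


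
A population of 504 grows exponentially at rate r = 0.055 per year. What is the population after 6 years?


r*t = 0.055 * 6 = 0.33
exp(0.33) = 1.39097
N = 504 * 1.39097 = 701.049 ≈ 701

701


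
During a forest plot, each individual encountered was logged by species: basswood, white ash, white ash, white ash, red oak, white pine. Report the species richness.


Total individuals logged = 6
Distinct species (count of individuals): basswood (1), white ash (3), red oak (1), white pine (1)
Species richness = number of distinct species = 4

4


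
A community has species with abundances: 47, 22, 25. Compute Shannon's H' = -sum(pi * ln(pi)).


Total N = 47 + 22 + 25 = 94
Per-species terms:
  p = 47/94 = 0.500000; ln(p) = -0.693147; p*ln(p) = 0.500000 * (-0.693147) = -0.346574
  p = 22/94 = 0.234043; ln(p) = -1.452250; p*ln(p) = 0.234043 * (-1.452250) = -0.339889
  p = 25/94 = 0.265957; ln(p) = -1.324421; p*ln(p) = 0.265957 * (-1.324421) = -0.352239
sum(p*ln(p)) = (-0.346574) + (-0.339889) + (-0.352239) = -1.038702
H' = -(-1.038702) = 1.038702 ≈ 1.0387

1.0387


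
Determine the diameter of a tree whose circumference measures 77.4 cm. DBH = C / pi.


DBH = C / pi = 77.4 / 3.141593 = 24.6372 ≈ 24.64 cm

24.64 cm


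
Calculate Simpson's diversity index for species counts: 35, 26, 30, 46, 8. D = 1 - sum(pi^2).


Total N = 35 + 26 + 30 + 46 + 8 = 145
Per-species terms:
  p = 35/145 = 0.241379; p^2 = 0.241379^2 = 0.058264
  p = 26/145 = 0.179310; p^2 = 0.179310^2 = 0.032152
  p = 30/145 = 0.206897; p^2 = 0.206897^2 = 0.042806
  p = 46/145 = 0.317241; p^2 = 0.317241^2 = 0.100642
  p = 8/145 = 0.055172; p^2 = 0.055172^2 = 0.003044
sum(p^2) = 0.058264 + 0.032152 + 0.042806 + 0.100642 + 0.003044 = 0.236908
D = 1 - 0.236908 = 0.763092 ≈ 0.7631

0.7631


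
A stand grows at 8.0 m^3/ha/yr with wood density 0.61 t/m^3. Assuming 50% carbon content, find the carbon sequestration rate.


C = 8.0 * 0.61 * 0.5 = 2.44 t C/ha/yr

2.44 t C/ha/yr


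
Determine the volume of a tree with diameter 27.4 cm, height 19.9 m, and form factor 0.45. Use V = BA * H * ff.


(D/200)^2 = (27.4/200)^2 = 0.137^2 = 0.018769
BA = 3.141593 * 0.018769 = 0.0589646 m^2
V = 0.0589646 * 19.9 * 0.45 = 0.528028 ≈ 0.528 m^3

0.528 m^3


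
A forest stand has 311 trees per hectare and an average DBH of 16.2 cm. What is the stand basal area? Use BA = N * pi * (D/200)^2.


(D/200)^2 = (16.2/200)^2 = 0.081^2 = 0.006561
Individual BA = 3.141593 * 0.006561 = 0.0206120 m^2
Stand BA = 311 * 0.0206120 = 6.41033 ≈ 6.41 m^2/ha

6.41 m^2/ha


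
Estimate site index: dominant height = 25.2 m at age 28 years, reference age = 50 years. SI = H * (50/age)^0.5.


50/28 = 1.78571
(1.78571)^0.5 = 1.33630
SI = 25.2 * 1.33630 = 33.6748 ≈ 33.7 m

33.7 m


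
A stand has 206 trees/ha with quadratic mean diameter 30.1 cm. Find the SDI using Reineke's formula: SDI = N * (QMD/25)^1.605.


QMD/25 = 30.1/25 = 1.204
(1.204)^1.605 = exp(1.605 * ln(1.204)) = exp(1.605 * 0.185649) = exp(0.297967) = 1.34712
SDI = 206 * 1.34712 = 277.507 ≈ 278

278


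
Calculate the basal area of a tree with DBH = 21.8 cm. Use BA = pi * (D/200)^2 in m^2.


D/200 = 21.8/200 = 0.109 m
(D/200)^2 = 0.109^2 = 0.011881
BA = 3.141593 * 0.011881 = 0.0373253 ≈ 0.0373 m^2

0.0373 m^2


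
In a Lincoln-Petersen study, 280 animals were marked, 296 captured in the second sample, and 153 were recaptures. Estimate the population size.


N = M * C / R = 280 * 296 / 153 = 82880 / 153 = 541.70 ≈ 542

542 individuals


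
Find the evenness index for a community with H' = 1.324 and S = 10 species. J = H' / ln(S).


ln(10) = 2.30259
J = H' / ln(S) = 1.324 / 2.30259 = 0.575005 ≈ 0.5750

0.5750


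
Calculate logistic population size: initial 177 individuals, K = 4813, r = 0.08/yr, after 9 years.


(K - N0)/N0 = (4813 - 177)/177 = 4636/177 = 26.1921
r*t = 0.08 * 9 = 0.72; exp(-0.72) = 0.486752
26.1921 * 0.486752 = 12.7491
1 + 12.7491 = 13.7491
N = 4813 / 13.7491 = 350.059 ≈ 350

350


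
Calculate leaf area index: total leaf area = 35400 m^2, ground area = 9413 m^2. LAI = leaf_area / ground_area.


LAI = 35400 / 9413 = 3.7608 ≈ 3.76

3.76


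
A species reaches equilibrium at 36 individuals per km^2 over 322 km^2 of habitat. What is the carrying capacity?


K = 36 * 322 = 11592 individuals

11592 individuals


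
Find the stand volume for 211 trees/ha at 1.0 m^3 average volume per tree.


V_stand = 211 * 1.0 = 211.0 m^3/ha

211.0 m^3/ha


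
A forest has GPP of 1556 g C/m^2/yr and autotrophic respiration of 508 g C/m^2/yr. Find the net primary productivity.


NPP = GPP - Ra = 1556 - 508 = 1048 g C/m^2/yr

1048 g C/m^2/yr


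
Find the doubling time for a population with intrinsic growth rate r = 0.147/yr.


td = ln(2) / 0.147 = 0.693147 / 0.147 = 4.71529 ≈ 4.7 years

4.7 years


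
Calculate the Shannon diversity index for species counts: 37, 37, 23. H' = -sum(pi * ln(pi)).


Total N = 37 + 37 + 23 = 97
Per-species terms:
  p = 37/97 = 0.381443; ln(p) = -0.963794; p*ln(p) = 0.381443 * (-0.963794) = -0.367632
  p = 37/97 = 0.381443; ln(p) = -0.963794; p*ln(p) = 0.381443 * (-0.963794) = -0.367632
  p = 23/97 = 0.237113; ln(p) = -1.439218; p*ln(p) = 0.237113 * (-1.439218) = -0.341257
sum(p*ln(p)) = (-0.367632) + (-0.367632) + (-0.341257) = -1.076521
H' = -(-1.076521) = 1.076521 ≈ 1.0765

1.0765


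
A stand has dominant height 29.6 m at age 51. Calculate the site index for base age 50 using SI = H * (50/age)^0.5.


50/51 = 0.980392
(0.980392)^0.5 = 0.990147
SI = 29.6 * 0.990147 = 29.3084 ≈ 29.3 m

29.3 m


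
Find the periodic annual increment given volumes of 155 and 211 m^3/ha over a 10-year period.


PAI = (V2 - V1) / period = (211 - 155) / 10 = 56 / 10 = 5.60 m^3/ha/yr

5.60 m^3/ha/yr


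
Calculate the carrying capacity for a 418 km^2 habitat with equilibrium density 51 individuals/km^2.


K = 51 * 418 = 21318 individuals

21318 individuals


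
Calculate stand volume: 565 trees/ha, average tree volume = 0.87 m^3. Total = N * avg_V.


V_stand = 565 * 0.87 = 491.55 ≈ 491.6 m^3/ha

491.6 m^3/ha


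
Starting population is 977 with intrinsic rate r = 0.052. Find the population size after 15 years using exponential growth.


r*t = 0.052 * 15 = 0.78
exp(0.78) = 2.18147
N = 977 * 2.18147 = 2131.30 ≈ 2131

2131


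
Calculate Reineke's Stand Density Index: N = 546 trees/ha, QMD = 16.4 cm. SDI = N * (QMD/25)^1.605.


QMD/25 = 16.4/25 = 0.656
(0.656)^1.605 = exp(1.605 * ln(0.656)) = exp(1.605 * (-0.421594)) = exp(-0.676658) = 0.508313
SDI = 546 * 0.508313 = 277.539 ≈ 278

278


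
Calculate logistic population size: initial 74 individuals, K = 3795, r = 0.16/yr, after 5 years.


(K - N0)/N0 = (3795 - 74)/74 = 3721/74 = 50.2838
r*t = 0.16 * 5 = 0.8; exp(-0.8) = 0.449329
50.2838 * 0.449329 = 22.5940
1 + 22.5940 = 23.5940
N = 3795 / 23.5940 = 160.846 ≈ 161

161


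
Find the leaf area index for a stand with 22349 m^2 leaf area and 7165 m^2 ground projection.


LAI = 22349 / 7165 = 3.1192 ≈ 3.12

3.12


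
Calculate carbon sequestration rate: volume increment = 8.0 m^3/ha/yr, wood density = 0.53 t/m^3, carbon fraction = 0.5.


C = 8.0 * 0.53 * 0.5 = 2.12 t C/ha/yr

2.12 t C/ha/yr


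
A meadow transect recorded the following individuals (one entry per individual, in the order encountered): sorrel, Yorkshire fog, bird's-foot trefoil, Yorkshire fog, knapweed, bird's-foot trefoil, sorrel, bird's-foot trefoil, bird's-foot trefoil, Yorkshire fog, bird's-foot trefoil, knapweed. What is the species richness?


Total individuals logged = 12
Distinct species (count of individuals): sorrel (2), Yorkshire fog (3), bird's-foot trefoil (5), knapweed (2)
Species richness = number of distinct species = 4

4


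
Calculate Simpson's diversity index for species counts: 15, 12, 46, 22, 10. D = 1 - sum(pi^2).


Total N = 15 + 12 + 46 + 22 + 10 = 105
Per-species terms:
  p = 15/105 = 0.142857; p^2 = 0.142857^2 = 0.020408
  p = 12/105 = 0.114286; p^2 = 0.114286^2 = 0.013061
  p = 46/105 = 0.438095; p^2 = 0.438095^2 = 0.191927
  p = 22/105 = 0.209524; p^2 = 0.209524^2 = 0.043900
  p = 10/105 = 0.095238; p^2 = 0.095238^2 = 0.009070
sum(p^2) = 0.020408 + 0.013061 + 0.191927 + 0.043900 + 0.009070 = 0.278366
D = 1 - 0.278366 = 0.721634 ≈ 0.7216

0.7216


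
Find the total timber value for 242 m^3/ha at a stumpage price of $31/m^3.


Value = 242 * 31 = $7502/ha

$7502/ha


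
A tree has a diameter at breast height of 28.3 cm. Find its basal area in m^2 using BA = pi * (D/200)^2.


D/200 = 28.3/200 = 0.1415 m
(D/200)^2 = 0.1415^2 = 0.02002225
BA = 3.141593 * 0.02002225 = 0.0629018 ≈ 0.0629 m^2

0.0629 m^2


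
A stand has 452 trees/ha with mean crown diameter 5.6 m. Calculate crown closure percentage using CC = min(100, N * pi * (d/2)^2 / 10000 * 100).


(d/2)^2 = (5.6/2)^2 = 2.8^2 = 7.84
Crown area = 3.141593 * 7.84 = 24.6301 m^2
N * area / 10000 * 100 = 452 * 24.6301 / 10000 * 100 = 111.328
CC = min(100, 111.328) = 100%

100%


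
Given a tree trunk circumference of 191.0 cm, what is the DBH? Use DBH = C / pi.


DBH = C / pi = 191.0 / 3.141593 = 60.7972 ≈ 60.80 cm

60.80 cm


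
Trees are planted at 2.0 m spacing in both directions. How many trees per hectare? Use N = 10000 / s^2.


N = 10000 / 2.0^2 = 10000 / 4 = 2500.00 ≈ 2500 trees/ha

2500 trees/ha


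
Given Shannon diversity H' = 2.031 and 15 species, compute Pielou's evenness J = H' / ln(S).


ln(15) = 2.70805
J = H' / ln(S) = 2.031 / 2.70805 = 0.749986 ≈ 0.7500

0.7500


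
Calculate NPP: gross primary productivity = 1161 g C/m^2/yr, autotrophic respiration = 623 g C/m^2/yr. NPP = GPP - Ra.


NPP = GPP - Ra = 1161 - 623 = 538 g C/m^2/yr

538 g C/m^2/yr


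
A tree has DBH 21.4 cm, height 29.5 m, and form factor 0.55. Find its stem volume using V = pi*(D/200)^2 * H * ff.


(D/200)^2 = (21.4/200)^2 = 0.107^2 = 0.011449
BA = 3.141593 * 0.011449 = 0.0359681 m^2
V = 0.0359681 * 29.5 * 0.55 = 0.583582 ≈ 0.584 m^3

0.584 m^3


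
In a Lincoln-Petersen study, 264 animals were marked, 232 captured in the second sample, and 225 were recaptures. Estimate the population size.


N = M * C / R = 264 * 232 / 225 = 61248 / 225 = 272.21 ≈ 272

272 individuals


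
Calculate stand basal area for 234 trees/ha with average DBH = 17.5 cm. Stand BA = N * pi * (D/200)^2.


(D/200)^2 = (17.5/200)^2 = 0.0875^2 = 0.00765625
Individual BA = 3.141593 * 0.00765625 = 0.0240528 m^2
Stand BA = 234 * 0.0240528 = 5.62836 ≈ 5.63 m^2/ha

5.63 m^2/ha


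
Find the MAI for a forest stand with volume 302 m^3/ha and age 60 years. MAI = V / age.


MAI = 302 / 60 = 5.0333 ≈ 5.03 m^3/ha/yr

5.03 m^3/ha/yr


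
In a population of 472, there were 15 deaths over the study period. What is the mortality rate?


Mortality rate = 15 / 472 = 0.031780 ≈ 0.0318

0.0318


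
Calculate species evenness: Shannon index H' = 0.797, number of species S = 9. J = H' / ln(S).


ln(9) = 2.19722
J = H' / ln(S) = 0.797 / 2.19722 = 0.362731 ≈ 0.3627

0.3627


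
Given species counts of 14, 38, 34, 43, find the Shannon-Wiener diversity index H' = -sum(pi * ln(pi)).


Total N = 14 + 38 + 34 + 43 = 129
Per-species terms:
  p = 14/129 = 0.108527; ln(p) = -2.220756; p*ln(p) = 0.108527 * (-2.220756) = -0.241012
  p = 38/129 = 0.294574; ln(p) = -1.222225; p*ln(p) = 0.294574 * (-1.222225) = -0.360036
  p = 34/129 = 0.263566; ln(p) = -1.333451; p*ln(p) = 0.263566 * (-1.333451) = -0.351452
  p = 43/129 = 0.333333; ln(p) = -1.098613; p*ln(p) = 0.333333 * (-1.098613) = -0.366204
sum(p*ln(p)) = (-0.241012) + (-0.360036) + (-0.351452) + (-0.366204) = -1.318704
H' = -(-1.318704) = 1.318704 ≈ 1.3187

1.3187


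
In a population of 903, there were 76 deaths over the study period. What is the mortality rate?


Mortality rate = 76 / 903 = 0.084164 ≈ 0.0842

0.0842


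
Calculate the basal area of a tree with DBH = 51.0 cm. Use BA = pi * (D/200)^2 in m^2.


D/200 = 51.0/200 = 0.255 m
(D/200)^2 = 0.255^2 = 0.065025
BA = 3.141593 * 0.065025 = 0.204282 ≈ 0.2043 m^2

0.2043 m^2


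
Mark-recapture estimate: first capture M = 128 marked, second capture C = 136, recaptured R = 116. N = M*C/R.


N = M * C / R = 128 * 136 / 116 = 17408 / 116 = 150.07 ≈ 150

150 individuals


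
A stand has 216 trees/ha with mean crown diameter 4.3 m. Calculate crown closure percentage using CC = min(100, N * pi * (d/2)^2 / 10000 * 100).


(d/2)^2 = (4.3/2)^2 = 2.15^2 = 4.6225
Crown area = 3.141593 * 4.6225 = 14.5220 m^2
N * area / 10000 * 100 = 216 * 14.5220 / 10000 * 100 = 31.3675
CC = min(100, 31.3675) = 31.3675 ≈ 31.4%

31.4%


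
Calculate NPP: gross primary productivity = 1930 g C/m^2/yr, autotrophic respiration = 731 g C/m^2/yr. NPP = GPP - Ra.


NPP = GPP - Ra = 1930 - 731 = 1199 g C/m^2/yr

1199 g C/m^2/yr


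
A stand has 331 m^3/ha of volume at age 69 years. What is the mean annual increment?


MAI = 331 / 69 = 4.7971 ≈ 4.80 m^3/ha/yr

4.80 m^3/ha/yr


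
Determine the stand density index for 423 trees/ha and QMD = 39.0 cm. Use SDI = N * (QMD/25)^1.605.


QMD/25 = 39.0/25 = 1.56
(1.56)^1.605 = exp(1.605 * ln(1.56)) = exp(1.605 * 0.444686) = exp(0.713721) = 2.04157
SDI = 423 * 2.04157 = 863.584 ≈ 864

864


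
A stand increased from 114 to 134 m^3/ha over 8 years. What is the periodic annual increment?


PAI = (V2 - V1) / period = (134 - 114) / 8 = 20 / 8 = 2.50 m^3/ha/yr

2.50 m^3/ha/yr


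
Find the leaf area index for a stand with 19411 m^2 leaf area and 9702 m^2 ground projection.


LAI = 19411 / 9702 = 2.0007 ≈ 2.00

2.00


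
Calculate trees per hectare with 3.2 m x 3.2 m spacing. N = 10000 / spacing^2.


N = 10000 / 3.2^2 = 10000 / 10.24 = 976.563 ≈ 977 trees/ha

977 trees/ha


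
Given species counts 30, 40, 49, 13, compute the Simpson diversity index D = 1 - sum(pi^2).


Total N = 30 + 40 + 49 + 13 = 132
Per-species terms:
  p = 30/132 = 0.227273; p^2 = 0.227273^2 = 0.051653
  p = 40/132 = 0.303030; p^2 = 0.303030^2 = 0.091827
  p = 49/132 = 0.371212; p^2 = 0.371212^2 = 0.137798
  p = 13/132 = 0.098485; p^2 = 0.098485^2 = 0.009699
sum(p^2) = 0.051653 + 0.091827 + 0.137798 + 0.009699 = 0.290977
D = 1 - 0.290977 = 0.709023 ≈ 0.7090

0.7090


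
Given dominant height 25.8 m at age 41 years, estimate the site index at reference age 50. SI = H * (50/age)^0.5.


50/41 = 1.21951
(1.21951)^0.5 = 1.10431
SI = 25.8 * 1.10431 = 28.4912 ≈ 28.5 m

28.5 m


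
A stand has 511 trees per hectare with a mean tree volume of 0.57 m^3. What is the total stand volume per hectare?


V_stand = 511 * 0.57 = 291.27 ≈ 291.3 m^3/ha

291.3 m^3/ha


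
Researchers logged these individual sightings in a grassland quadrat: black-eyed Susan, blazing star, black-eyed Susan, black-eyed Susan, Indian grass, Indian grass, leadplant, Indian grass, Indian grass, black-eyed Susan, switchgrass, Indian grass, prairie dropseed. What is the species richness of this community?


Total individuals logged = 13
Distinct species (count of individuals): black-eyed Susan (4), blazing star (1), Indian grass (5), leadplant (1), switchgrass (1), prairie dropseed (1)
Species richness = number of distinct species = 6

6


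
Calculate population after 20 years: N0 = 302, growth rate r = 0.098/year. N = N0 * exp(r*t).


r*t = 0.098 * 20 = 1.96
exp(1.96) = 7.09933
N = 302 * 7.09933 = 2144.00 ≈ 2144

2144


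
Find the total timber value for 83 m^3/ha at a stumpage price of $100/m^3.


Value = 83 * 100 = $8300/ha

$8300/ha


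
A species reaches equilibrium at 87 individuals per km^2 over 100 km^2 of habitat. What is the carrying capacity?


K = 87 * 100 = 8700 individuals

8700 individuals


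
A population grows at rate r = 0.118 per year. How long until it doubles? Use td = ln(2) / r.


td = ln(2) / 0.118 = 0.693147 / 0.118 = 5.87413 ≈ 5.9 years

5.9 years


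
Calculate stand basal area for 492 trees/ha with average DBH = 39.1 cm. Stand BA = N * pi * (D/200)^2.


(D/200)^2 = (39.1/200)^2 = 0.1955^2 = 0.03822025
Individual BA = 3.141593 * 0.03822025 = 0.120072 m^2
Stand BA = 492 * 0.120072 = 59.0754 ≈ 59.08 m^2/ha

59.08 m^2/ha


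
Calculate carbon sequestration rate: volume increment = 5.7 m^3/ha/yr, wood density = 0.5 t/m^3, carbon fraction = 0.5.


C = 5.7 * 0.5 * 0.5 = 1.425 ≈ 1.43 t C/ha/yr

1.43 t C/ha/yr


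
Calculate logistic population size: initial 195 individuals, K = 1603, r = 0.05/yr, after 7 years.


(K - N0)/N0 = (1603 - 195)/195 = 1408/195 = 7.22051
r*t = 0.05 * 7 = 0.35; exp(-0.35) = 0.704688
7.22051 * 0.704688 = 5.08821
1 + 5.08821 = 6.08821
N = 1603 / 6.08821 = 263.296 ≈ 263

263


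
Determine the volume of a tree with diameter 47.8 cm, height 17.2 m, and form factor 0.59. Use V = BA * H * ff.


(D/200)^2 = (47.8/200)^2 = 0.239^2 = 0.057121
BA = 3.141593 * 0.057121 = 0.179451 m^2
V = 0.179451 * 17.2 * 0.59 = 1.82107 ≈ 1.821 m^3

1.821 m^3


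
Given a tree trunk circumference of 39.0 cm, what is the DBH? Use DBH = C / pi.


DBH = C / pi = 39.0 / 3.141593 = 12.4141 ≈ 12.41 cm

12.41 cm


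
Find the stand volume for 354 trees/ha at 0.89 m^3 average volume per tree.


V_stand = 354 * 0.89 = 315.06 ≈ 315.1 m^3/ha

315.1 m^3/ha


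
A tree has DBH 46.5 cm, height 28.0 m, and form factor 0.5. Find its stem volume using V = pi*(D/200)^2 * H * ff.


(D/200)^2 = (46.5/200)^2 = 0.2325^2 = 0.05405625
BA = 3.141593 * 0.05405625 = 0.169823 m^2
V = 0.169823 * 28.0 * 0.5 = 2.37752 ≈ 2.378 m^3

2.378 m^3


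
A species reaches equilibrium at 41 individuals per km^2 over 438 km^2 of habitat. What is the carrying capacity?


K = 41 * 438 = 17958 individuals

17958 individuals


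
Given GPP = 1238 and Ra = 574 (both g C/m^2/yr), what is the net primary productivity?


NPP = GPP - Ra = 1238 - 574 = 664 g C/m^2/yr

664 g C/m^2/yr


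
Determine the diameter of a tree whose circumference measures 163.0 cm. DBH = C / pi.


DBH = C / pi = 163.0 / 3.141593 = 51.8845 ≈ 51.88 cm

51.88 cm


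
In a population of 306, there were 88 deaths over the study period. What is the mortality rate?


Mortality rate = 88 / 306 = 0.287582 ≈ 0.2876

0.2876


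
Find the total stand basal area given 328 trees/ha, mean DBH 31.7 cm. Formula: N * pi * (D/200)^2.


(D/200)^2 = (31.7/200)^2 = 0.1585^2 = 0.02512225
Individual BA = 3.141593 * 0.02512225 = 0.0789239 m^2
Stand BA = 328 * 0.0789239 = 25.8870 ≈ 25.89 m^2/ha

25.89 m^2/ha


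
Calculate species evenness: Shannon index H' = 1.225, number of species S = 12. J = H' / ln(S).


ln(12) = 2.48491
J = H' / ln(S) = 1.225 / 2.48491 = 0.492976 ≈ 0.4930

0.4930


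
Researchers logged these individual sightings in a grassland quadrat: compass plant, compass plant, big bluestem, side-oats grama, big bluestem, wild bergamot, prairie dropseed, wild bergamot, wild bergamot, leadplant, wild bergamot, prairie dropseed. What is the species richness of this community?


Total individuals logged = 12
Distinct species (count of individuals): compass plant (2), big bluestem (2), side-oats grama (1), wild bergamot (4), prairie dropseed (2), leadplant (1)
Species richness = number of distinct species = 6

6


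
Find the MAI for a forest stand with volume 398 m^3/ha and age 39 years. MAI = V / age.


MAI = 398 / 39 = 10.2051 ≈ 10.21 m^3/ha/yr

10.21 m^3/ha/yr


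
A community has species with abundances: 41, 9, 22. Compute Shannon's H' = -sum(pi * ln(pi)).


Total N = 41 + 9 + 22 = 72
Per-species terms:
  p = 41/72 = 0.569444; ln(p) = -0.563095; p*ln(p) = 0.569444 * (-0.563095) = -0.320651
  p = 9/72 = 0.125000; ln(p) = -2.079442; p*ln(p) = 0.125000 * (-2.079442) = -0.259930
  p = 22/72 = 0.305556; ln(p) = -1.185622; p*ln(p) = 0.305556 * (-1.185622) = -0.362274
sum(p*ln(p)) = (-0.320651) + (-0.259930) + (-0.362274) = -0.942855
H' = -(-0.942855) = 0.942855 ≈ 0.9429

0.9429


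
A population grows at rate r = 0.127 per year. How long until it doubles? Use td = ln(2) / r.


td = ln(2) / 0.127 = 0.693147 / 0.127 = 5.45785 ≈ 5.5 years

5.5 years


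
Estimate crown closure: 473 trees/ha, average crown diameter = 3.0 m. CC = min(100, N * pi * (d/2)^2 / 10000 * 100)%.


(d/2)^2 = (3.0/2)^2 = 1.5^2 = 2.25
Crown area = 3.141593 * 2.25 = 7.06858 m^2
N * area / 10000 * 100 = 473 * 7.06858 / 10000 * 100 = 33.4344
CC = min(100, 33.4344) = 33.4344 ≈ 33.4%

33.4%


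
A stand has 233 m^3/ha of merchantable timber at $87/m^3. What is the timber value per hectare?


Value = 233 * 87 = $20271/ha

$20271/ha


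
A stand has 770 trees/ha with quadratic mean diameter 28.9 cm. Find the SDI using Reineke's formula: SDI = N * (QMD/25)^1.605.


QMD/25 = 28.9/25 = 1.156
(1.156)^1.605 = exp(1.605 * ln(1.156)) = exp(1.605 * 0.144966) = exp(0.232670) = 1.26196
SDI = 770 * 1.26196 = 971.709 ≈ 972

972


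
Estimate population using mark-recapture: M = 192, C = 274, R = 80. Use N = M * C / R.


N = M * C / R = 192 * 274 / 80 = 52608 / 80 = 657.60 ≈ 658

658 individuals


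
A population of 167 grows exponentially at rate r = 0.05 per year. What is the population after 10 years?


r*t = 0.05 * 10 = 0.5
exp(0.5) = 1.64872
N = 167 * 1.64872 = 275.336 ≈ 275

275


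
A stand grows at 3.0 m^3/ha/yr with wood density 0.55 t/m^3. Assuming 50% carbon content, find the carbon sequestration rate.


C = 3.0 * 0.55 * 0.5 = 0.825 ≈ 0.83 t C/ha/yr

0.83 t C/ha/yr


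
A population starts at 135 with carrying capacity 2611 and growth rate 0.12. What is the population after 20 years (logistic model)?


(K - N0)/N0 = (2611 - 135)/135 = 2476/135 = 18.3407
r*t = 0.12 * 20 = 2.4; exp(-2.4) = 0.0907180
18.3407 * 0.0907180 = 1.66383
1 + 1.66383 = 2.66383
N = 2611 / 2.66383 = 980.168 ≈ 980

980


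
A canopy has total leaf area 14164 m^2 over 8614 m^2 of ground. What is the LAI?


LAI = 14164 / 8614 = 1.6443 ≈ 1.64

1.64


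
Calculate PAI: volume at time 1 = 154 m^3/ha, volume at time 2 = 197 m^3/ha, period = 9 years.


PAI = (V2 - V1) / period = (197 - 154) / 9 = 43 / 9 = 4.7778 ≈ 4.78 m^3/ha/yr

4.78 m^3/ha/yr


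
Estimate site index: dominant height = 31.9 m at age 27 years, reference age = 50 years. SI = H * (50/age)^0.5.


50/27 = 1.85185
(1.85185)^0.5 = 1.36083
SI = 31.9 * 1.36083 = 43.4105 ≈ 43.4 m

43.4 m


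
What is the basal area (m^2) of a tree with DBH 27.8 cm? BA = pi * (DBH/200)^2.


D/200 = 27.8/200 = 0.139 m
(D/200)^2 = 0.139^2 = 0.019321
BA = 3.141593 * 0.019321 = 0.0606987 ≈ 0.0607 m^2

0.0607 m^2


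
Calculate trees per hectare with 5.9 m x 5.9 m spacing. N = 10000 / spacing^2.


N = 10000 / 5.9^2 = 10000 / 34.81 = 287.274 ≈ 287 trees/ha

287 trees/ha


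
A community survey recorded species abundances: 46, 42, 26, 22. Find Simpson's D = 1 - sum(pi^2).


Total N = 46 + 42 + 26 + 22 = 136
Per-species terms:
  p = 46/136 = 0.338235; p^2 = 0.338235^2 = 0.114403
  p = 42/136 = 0.308824; p^2 = 0.308824^2 = 0.095372
  p = 26/136 = 0.191176; p^2 = 0.191176^2 = 0.036548
  p = 22/136 = 0.161765; p^2 = 0.161765^2 = 0.026168
sum(p^2) = 0.114403 + 0.095372 + 0.036548 + 0.026168 = 0.272491
D = 1 - 0.272491 = 0.727509 ≈ 0.7275

0.7275


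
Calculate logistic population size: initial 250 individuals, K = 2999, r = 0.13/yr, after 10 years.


(K - N0)/N0 = (2999 - 250)/250 = 2749/250 = 10.9960
r*t = 0.13 * 10 = 1.3; exp(-1.3) = 0.272532
10.9960 * 0.272532 = 2.99676
1 + 2.99676 = 3.99676
N = 2999 / 3.99676 = 750.358 ≈ 750

750


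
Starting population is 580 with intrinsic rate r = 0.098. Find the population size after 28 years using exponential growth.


r*t = 0.098 * 28 = 2.744
exp(2.744) = 15.5491
N = 580 * 15.5491 = 9018.48 ≈ 9018

9018


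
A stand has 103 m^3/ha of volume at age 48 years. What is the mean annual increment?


MAI = 103 / 48 = 2.1458 ≈ 2.15 m^3/ha/yr

2.15 m^3/ha/yr


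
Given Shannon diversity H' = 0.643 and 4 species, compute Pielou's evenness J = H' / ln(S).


ln(4) = 1.38629
J = H' / ln(S) = 0.643 / 1.38629 = 0.463828 ≈ 0.4638

0.4638


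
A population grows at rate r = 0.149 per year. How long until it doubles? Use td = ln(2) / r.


td = ln(2) / 0.149 = 0.693147 / 0.149 = 4.65199 ≈ 4.7 years

4.7 years


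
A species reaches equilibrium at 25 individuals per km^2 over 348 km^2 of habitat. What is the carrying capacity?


K = 25 * 348 = 8700 individuals

8700 individuals


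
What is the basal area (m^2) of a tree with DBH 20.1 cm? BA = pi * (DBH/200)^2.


D/200 = 20.1/200 = 0.1005 m
(D/200)^2 = 0.1005^2 = 0.01010025
BA = 3.141593 * 0.01010025 = 0.0317309 ≈ 0.0317 m^2

0.0317 m^2


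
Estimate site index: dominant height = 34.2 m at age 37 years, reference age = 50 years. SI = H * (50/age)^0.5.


50/37 = 1.35135
(1.35135)^0.5 = 1.16248
SI = 34.2 * 1.16248 = 39.7568 ≈ 39.8 m

39.8 m


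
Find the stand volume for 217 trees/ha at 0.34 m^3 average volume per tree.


V_stand = 217 * 0.34 = 73.78 ≈ 73.8 m^3/ha

73.8 m^3/ha


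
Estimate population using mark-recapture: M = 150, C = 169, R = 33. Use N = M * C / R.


N = M * C / R = 150 * 169 / 33 = 25350 / 33 = 768.18 ≈ 768

768 individuals


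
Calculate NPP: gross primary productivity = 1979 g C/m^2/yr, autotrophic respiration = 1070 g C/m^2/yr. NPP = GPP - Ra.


NPP = GPP - Ra = 1979 - 1070 = 909 g C/m^2/yr

909 g C/m^2/yr


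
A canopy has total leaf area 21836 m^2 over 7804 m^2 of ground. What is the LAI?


LAI = 21836 / 7804 = 2.7981 ≈ 2.80

2.80


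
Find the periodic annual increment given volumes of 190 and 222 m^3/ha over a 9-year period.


PAI = (V2 - V1) / period = (222 - 190) / 9 = 32 / 9 = 3.5556 ≈ 3.56 m^3/ha/yr

3.56 m^3/ha/yr


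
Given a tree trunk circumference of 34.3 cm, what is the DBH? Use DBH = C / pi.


DBH = C / pi = 34.3 / 3.141593 = 10.9180 ≈ 10.92 cm

10.92 cm


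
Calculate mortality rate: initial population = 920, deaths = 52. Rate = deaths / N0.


Mortality rate = 52 / 920 = 0.056522 ≈ 0.0565

0.0565


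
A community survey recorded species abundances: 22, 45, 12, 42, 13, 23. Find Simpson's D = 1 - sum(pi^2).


Total N = 22 + 45 + 12 + 42 + 13 + 23 = 157
Per-species terms:
  p = 22/157 = 0.140127; p^2 = 0.140127^2 = 0.019636
  p = 45/157 = 0.286624; p^2 = 0.286624^2 = 0.082153
  p = 12/157 = 0.076433; p^2 = 0.076433^2 = 0.005842
  p = 42/157 = 0.267516; p^2 = 0.267516^2 = 0.071565
  p = 13/157 = 0.082803; p^2 = 0.082803^2 = 0.006856
  p = 23/157 = 0.146497; p^2 = 0.146497^2 = 0.021461
sum(p^2) = 0.019636 + 0.082153 + 0.005842 + 0.071565 + 0.006856 + 0.021461 = 0.207513
D = 1 - 0.207513 = 0.792487 ≈ 0.7925

0.7925


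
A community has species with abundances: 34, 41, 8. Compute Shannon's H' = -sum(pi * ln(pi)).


Total N = 34 + 41 + 8 = 83
Per-species terms:
  p = 34/83 = 0.409639; ln(p) = -0.892479; p*ln(p) = 0.409639 * (-0.892479) = -0.365594
  p = 41/83 = 0.493976; ln(p) = -0.705268; p*ln(p) = 0.493976 * (-0.705268) = -0.348385
  p = 8/83 = 0.096386; ln(p) = -2.339394; p*ln(p) = 0.096386 * (-2.339394) = -0.225485
sum(p*ln(p)) = (-0.365594) + (-0.348385) + (-0.225485) = -0.939464
H' = -(-0.939464) = 0.939464 ≈ 0.9395

0.9395


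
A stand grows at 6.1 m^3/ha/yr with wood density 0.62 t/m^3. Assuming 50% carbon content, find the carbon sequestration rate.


C = 6.1 * 0.62 * 0.5 = 1.891 ≈ 1.89 t C/ha/yr

1.89 t C/ha/yr


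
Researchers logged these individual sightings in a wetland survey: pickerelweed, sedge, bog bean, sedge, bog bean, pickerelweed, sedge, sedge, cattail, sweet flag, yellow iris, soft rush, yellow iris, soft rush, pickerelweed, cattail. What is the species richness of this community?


Total individuals logged = 16
Distinct species (count of individuals): pickerelweed (3), sedge (4), bog bean (2), cattail (2), sweet flag (1), yellow iris (2), soft rush (2)
Species richness = number of distinct species = 7

7


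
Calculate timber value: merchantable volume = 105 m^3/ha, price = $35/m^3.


Value = 105 * 35 = $3675/ha

$3675/ha


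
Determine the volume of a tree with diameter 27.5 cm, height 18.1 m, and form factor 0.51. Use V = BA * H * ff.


(D/200)^2 = (27.5/200)^2 = 0.1375^2 = 0.01890625
BA = 3.141593 * 0.01890625 = 0.0593957 m^2
V = 0.0593957 * 18.1 * 0.51 = 0.548282 ≈ 0.548 m^3

0.548 m^3


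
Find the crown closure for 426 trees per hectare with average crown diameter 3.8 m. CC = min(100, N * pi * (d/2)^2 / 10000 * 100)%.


(d/2)^2 = (3.8/2)^2 = 1.9^2 = 3.61
Crown area = 3.141593 * 3.61 = 11.3412 m^2
N * area / 10000 * 100 = 426 * 11.3412 / 10000 * 100 = 48.3135
CC = min(100, 48.3135) = 48.3135 ≈ 48.3%

48.3%


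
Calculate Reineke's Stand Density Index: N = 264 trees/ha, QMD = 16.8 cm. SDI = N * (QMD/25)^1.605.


QMD/25 = 16.8/25 = 0.672
(0.672)^1.605 = exp(1.605 * ln(0.672)) = exp(1.605 * (-0.397497)) = exp(-0.637983) = 0.528357
SDI = 264 * 0.528357 = 139.486 ≈ 139

139


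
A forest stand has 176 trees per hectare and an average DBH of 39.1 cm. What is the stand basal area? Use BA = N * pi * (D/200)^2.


(D/200)^2 = (39.1/200)^2 = 0.1955^2 = 0.03822025
Individual BA = 3.141593 * 0.03822025 = 0.120072 m^2
Stand BA = 176 * 0.120072 = 21.1327 ≈ 21.13 m^2/ha

21.13 m^2/ha


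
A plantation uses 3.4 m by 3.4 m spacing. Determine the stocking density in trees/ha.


N = 10000 / 3.4^2 = 10000 / 11.56 = 865.052 ≈ 865 trees/ha

865 trees/ha


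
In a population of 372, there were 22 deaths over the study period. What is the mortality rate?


Mortality rate = 22 / 372 = 0.059140 ≈ 0.0591

0.0591


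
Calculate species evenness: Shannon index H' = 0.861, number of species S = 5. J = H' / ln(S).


ln(5) = 1.60944
J = H' / ln(S) = 0.861 / 1.60944 = 0.534969 ≈ 0.5350

0.5350


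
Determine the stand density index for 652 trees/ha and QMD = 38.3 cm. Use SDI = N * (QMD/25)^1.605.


QMD/25 = 38.3/25 = 1.532
(1.532)^1.605 = exp(1.605 * ln(1.532)) = exp(1.605 * 0.426574) = exp(0.684651) = 1.98308
SDI = 652 * 1.98308 = 1292.97 ≈ 1293

1293


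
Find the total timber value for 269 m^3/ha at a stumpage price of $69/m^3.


Value = 269 * 69 = $18561/ha

$18561/ha


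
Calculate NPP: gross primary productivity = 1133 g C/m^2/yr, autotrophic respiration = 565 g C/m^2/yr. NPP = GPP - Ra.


NPP = GPP - Ra = 1133 - 565 = 568 g C/m^2/yr

568 g C/m^2/yr


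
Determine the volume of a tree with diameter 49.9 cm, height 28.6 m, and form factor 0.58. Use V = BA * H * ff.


(D/200)^2 = (49.9/200)^2 = 0.2495^2 = 0.06225025
BA = 3.141593 * 0.06225025 = 0.195565 m^2
V = 0.195565 * 28.6 * 0.58 = 3.24403 ≈ 3.244 m^3

3.244 m^3


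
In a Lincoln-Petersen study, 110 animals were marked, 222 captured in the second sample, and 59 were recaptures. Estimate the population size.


N = M * C / R = 110 * 222 / 59 = 24420 / 59 = 413.90 ≈ 414

414 individuals


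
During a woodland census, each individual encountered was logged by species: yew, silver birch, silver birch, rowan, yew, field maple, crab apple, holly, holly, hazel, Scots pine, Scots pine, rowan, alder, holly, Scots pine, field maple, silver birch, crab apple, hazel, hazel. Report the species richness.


Total individuals logged = 21
Distinct species (count of individuals): yew (2), silver birch (3), rowan (2), field maple (2), crab apple (2), holly (3), hazel (3), Scots pine (3), alder (1)
Species richness = number of distinct species = 9

9


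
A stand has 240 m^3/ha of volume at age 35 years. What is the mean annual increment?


MAI = 240 / 35 = 6.8571 ≈ 6.86 m^3/ha/yr

6.86 m^3/ha/yr


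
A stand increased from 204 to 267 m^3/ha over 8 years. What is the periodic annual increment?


PAI = (V2 - V1) / period = (267 - 204) / 8 = 63 / 8 = 7.8750 ≈ 7.88 m^3/ha/yr

7.88 m^3/ha/yr


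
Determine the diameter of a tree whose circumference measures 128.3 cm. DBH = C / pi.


DBH = C / pi = 128.3 / 3.141593 = 40.8392 ≈ 40.84 cm

40.84 cm


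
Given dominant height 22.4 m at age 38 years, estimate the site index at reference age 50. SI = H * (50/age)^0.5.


50/38 = 1.31579
(1.31579)^0.5 = 1.14708
SI = 22.4 * 1.14708 = 25.6946 ≈ 25.7 m

25.7 m


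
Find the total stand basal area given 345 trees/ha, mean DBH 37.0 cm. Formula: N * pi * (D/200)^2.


(D/200)^2 = (37.0/200)^2 = 0.185^2 = 0.034225
Individual BA = 3.141593 * 0.034225 = 0.107521 m^2
Stand BA = 345 * 0.107521 = 37.0947 ≈ 37.09 m^2/ha

37.09 m^2/ha


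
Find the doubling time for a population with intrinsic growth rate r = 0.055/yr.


td = ln(2) / 0.055 = 0.693147 / 0.055 = 12.6027 ≈ 12.6 years

12.6 years


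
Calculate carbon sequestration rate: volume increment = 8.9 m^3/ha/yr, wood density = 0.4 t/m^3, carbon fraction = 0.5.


C = 8.9 * 0.4 * 0.5 = 1.78 t C/ha/yr

1.78 t C/ha/yr


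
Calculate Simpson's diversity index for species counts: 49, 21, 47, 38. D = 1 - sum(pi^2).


Total N = 49 + 21 + 47 + 38 = 155
Per-species terms:
  p = 49/155 = 0.316129; p^2 = 0.316129^2 = 0.099938
  p = 21/155 = 0.135484; p^2 = 0.135484^2 = 0.018356
  p = 47/155 = 0.303226; p^2 = 0.303226^2 = 0.091946
  p = 38/155 = 0.245161; p^2 = 0.245161^2 = 0.060104
sum(p^2) = 0.099938 + 0.018356 + 0.091946 + 0.060104 = 0.270344
D = 1 - 0.270344 = 0.729656 ≈ 0.7297

0.7297


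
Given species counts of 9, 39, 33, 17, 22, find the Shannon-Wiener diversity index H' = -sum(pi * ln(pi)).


Total N = 9 + 39 + 33 + 17 + 22 = 120
Per-species terms:
  p = 9/120 = 0.075000; ln(p) = -2.590267; p*ln(p) = 0.075000 * (-2.590267) = -0.194270
  p = 39/120 = 0.325000; ln(p) = -1.123930; p*ln(p) = 0.325000 * (-1.123930) = -0.365277
  p = 33/120 = 0.275000; ln(p) = -1.290984; p*ln(p) = 0.275000 * (-1.290984) = -0.355021
  p = 17/120 = 0.141667; ln(p) = -1.954276; p*ln(p) = 0.141667 * (-1.954276) = -0.276856
  p = 22/120 = 0.183333; ln(p) = -1.696451; p*ln(p) = 0.183333 * (-1.696451) = -0.311015
sum(p*ln(p)) = (-0.194270) + (-0.365277) + (-0.355021) + (-0.276856) + (-0.311015) = -1.502439
H' = -(-1.502439) = 1.502439 ≈ 1.5024

1.5024


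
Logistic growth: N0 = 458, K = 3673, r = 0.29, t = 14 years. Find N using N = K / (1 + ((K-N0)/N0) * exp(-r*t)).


(K - N0)/N0 = (3673 - 458)/458 = 3215/458 = 7.01965
r*t = 0.29 * 14 = 4.06; exp(-4.06) = 0.0172490
7.01965 * 0.0172490 = 0.121082
1 + 0.121082 = 1.12108
N = 3673 / 1.12108 = 3276.30 ≈ 3276

3276


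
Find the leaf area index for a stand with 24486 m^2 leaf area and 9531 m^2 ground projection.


LAI = 24486 / 9531 = 2.5691 ≈ 2.57

2.57


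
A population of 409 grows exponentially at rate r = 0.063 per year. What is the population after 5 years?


r*t = 0.063 * 5 = 0.315
exp(0.315) = 1.37026
N = 409 * 1.37026 = 560.436 ≈ 560

560


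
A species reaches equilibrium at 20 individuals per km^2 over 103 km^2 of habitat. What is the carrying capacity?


K = 20 * 103 = 2060 individuals

2060 individuals


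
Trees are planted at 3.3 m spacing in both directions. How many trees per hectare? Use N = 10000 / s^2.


N = 10000 / 3.3^2 = 10000 / 10.89 = 918.274 ≈ 918 trees/ha

918 trees/ha


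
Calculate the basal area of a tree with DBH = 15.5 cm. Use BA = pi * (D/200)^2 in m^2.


D/200 = 15.5/200 = 0.0775 m
(D/200)^2 = 0.0775^2 = 0.00600625
BA = 3.141593 * 0.00600625 = 0.0188692 ≈ 0.0189 m^2

0.0189 m^2


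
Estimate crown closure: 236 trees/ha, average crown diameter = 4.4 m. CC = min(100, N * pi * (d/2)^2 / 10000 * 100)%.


(d/2)^2 = (4.4/2)^2 = 2.2^2 = 4.84
Crown area = 3.141593 * 4.84 = 15.2053 m^2
N * area / 10000 * 100 = 236 * 15.2053 / 10000 * 100 = 35.8845
CC = min(100, 35.8845) = 35.8845 ≈ 35.9%

35.9%


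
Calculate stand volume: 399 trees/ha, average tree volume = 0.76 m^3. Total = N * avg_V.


V_stand = 399 * 0.76 = 303.24 ≈ 303.2 m^3/ha

303.2 m^3/ha


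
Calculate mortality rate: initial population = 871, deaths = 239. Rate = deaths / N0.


Mortality rate = 239 / 871 = 0.274397 ≈ 0.2744

0.2744


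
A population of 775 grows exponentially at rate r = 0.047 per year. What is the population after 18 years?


r*t = 0.047 * 18 = 0.846
exp(0.846) = 2.33031
N = 775 * 2.33031 = 1805.99 ≈ 1806

1806


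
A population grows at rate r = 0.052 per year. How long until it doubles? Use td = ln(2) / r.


td = ln(2) / 0.052 = 0.693147 / 0.052 = 13.3298 ≈ 13.3 years

13.3 years


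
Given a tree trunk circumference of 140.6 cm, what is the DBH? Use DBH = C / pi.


DBH = C / pi = 140.6 / 3.141593 = 44.7544 ≈ 44.75 cm

44.75 cm


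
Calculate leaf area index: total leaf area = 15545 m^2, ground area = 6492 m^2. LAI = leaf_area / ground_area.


LAI = 15545 / 6492 = 2.3945 ≈ 2.39

2.39


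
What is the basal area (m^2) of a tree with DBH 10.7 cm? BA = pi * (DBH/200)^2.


D/200 = 10.7/200 = 0.0535 m
(D/200)^2 = 0.0535^2 = 0.00286225
BA = 3.141593 * 0.00286225 = 0.00899202 ≈ 0.0090 m^2

0.0090 m^2


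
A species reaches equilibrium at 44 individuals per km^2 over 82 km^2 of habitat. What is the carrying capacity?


K = 44 * 82 = 3608 individuals

3608 individuals


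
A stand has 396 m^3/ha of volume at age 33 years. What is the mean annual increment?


MAI = 396 / 33 = 12.00 m^3/ha/yr

12.00 m^3/ha/yr


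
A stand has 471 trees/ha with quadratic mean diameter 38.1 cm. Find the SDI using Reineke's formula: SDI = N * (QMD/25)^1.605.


QMD/25 = 38.1/25 = 1.524
(1.524)^1.605 = exp(1.605 * ln(1.524)) = exp(1.605 * 0.421338) = exp(0.676247) = 1.96648
SDI = 471 * 1.96648 = 926.212 ≈ 926

926


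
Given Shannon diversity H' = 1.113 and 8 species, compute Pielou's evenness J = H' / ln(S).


ln(8) = 2.07944
J = H' / ln(S) = 1.113 / 2.07944 = 0.535240 ≈ 0.5352

0.5352


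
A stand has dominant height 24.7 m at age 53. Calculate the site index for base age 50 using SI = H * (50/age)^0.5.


50/53 = 0.943396
(0.943396)^0.5 = 0.971286
SI = 24.7 * 0.971286 = 23.9908 ≈ 24.0 m

24.0 m


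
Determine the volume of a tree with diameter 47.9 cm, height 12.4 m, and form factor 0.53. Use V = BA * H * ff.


(D/200)^2 = (47.9/200)^2 = 0.2395^2 = 0.05736025
BA = 3.141593 * 0.05736025 = 0.180203 m^2
V = 0.180203 * 12.4 * 0.53 = 1.18429 ≈ 1.184 m^3

1.184 m^3
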